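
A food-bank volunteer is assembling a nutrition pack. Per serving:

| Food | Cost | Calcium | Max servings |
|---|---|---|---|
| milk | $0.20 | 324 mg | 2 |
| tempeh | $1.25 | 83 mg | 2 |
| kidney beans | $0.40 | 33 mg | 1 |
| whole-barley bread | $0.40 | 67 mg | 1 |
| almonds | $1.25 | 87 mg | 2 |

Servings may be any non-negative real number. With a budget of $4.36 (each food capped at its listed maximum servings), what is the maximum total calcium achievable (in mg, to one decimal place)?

Calcium per dollar: milk 1620, whole-barley bread 167.5, kidney beans 82.5, almonds 69.6, tempeh 66.4.
Take 2 servings of milk: spends $0.40, +648.0 mg calcium (running total 648.0 mg).
Take 1 serving of whole-barley bread: spends $0.40, +67.0 mg calcium (running total 715.0 mg).
Take 1 serving of kidney beans: spends $0.40, +33.0 mg calcium (running total 748.0 mg).
Take 2 servings of almonds: spends $2.50, +174.0 mg calcium (running total 922.0 mg).
Take 0.528 servings of tempeh: spends $0.66, +43.8 mg calcium (running total 965.8 mg).
Filling greedily by calcium-per-dollar is optimal for one linear limit, giving 965.8 mg.

965.8 mg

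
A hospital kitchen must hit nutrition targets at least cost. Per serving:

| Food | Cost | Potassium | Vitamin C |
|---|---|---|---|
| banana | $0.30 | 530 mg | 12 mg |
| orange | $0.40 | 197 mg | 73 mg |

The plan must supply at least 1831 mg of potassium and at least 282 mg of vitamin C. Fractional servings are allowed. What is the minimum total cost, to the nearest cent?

Check every corner: each single food scaled to meet both minima, and each pair solved so both constraints bind.
banana only: max(1831/530, 282/12) = 23.5 servings → $7.05.
orange only: max(1831/197, 282/73) = 9.294 servings → $3.72.
banana + orange with both tight: 2.15 servings and 3.51 servings → $2.05.
Cheapest feasible corner: $2.05.

$2.05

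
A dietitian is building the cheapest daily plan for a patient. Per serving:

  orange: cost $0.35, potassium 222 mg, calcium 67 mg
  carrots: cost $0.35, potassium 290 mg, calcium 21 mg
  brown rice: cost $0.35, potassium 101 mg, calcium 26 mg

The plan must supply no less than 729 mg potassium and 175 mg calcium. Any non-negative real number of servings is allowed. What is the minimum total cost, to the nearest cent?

$1.08

Minimising a linear cost over {potassium ≥ 729, calcium ≥ 175, servings ≥ 0} — the optimum is at a vertex, using one or two foods.
orange only: max(729/222, 175/67) = 3.284 servings → $1.15.
carrots only: max(729/290, 175/21) = 8.333 servings → $2.92.
brown rice only: max(729/101, 175/26) = 7.218 servings → $2.53.
orange + carrots with both tight: 2.4 servings and 0.6767 servings → $1.08.
orange + brown rice: the both-tight solution has a negative serving — not a feasible corner.
carrots + brown rice with both tight: 0.236 servings and 6.54 servings → $2.37.
Cheapest feasible corner: $1.08.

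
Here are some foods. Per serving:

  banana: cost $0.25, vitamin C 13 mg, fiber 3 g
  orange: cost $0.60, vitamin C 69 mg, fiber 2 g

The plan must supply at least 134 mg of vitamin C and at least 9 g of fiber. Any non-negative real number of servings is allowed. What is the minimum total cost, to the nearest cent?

$1.43

banana only: max(134/13, 9/3) = 10.31 servings → $2.58.
orange only: max(134/69, 9/2) = 4.5 servings → $2.70.
banana + orange with both tight: 1.95 servings and 1.575 servings → $1.43.
So the least-cost plan costs $1.43.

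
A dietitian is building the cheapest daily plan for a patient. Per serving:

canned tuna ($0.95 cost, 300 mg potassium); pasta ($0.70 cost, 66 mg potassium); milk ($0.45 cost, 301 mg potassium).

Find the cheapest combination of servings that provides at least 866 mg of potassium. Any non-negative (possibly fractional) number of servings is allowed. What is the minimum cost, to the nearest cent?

$1.29

Cost per mg of potassium: milk $0.0015, canned tuna $0.0032, pasta $0.0106.
With no serving limits, use only milk: 866 mg / 301 mg = 2.877 servings × $0.45 = $1.29.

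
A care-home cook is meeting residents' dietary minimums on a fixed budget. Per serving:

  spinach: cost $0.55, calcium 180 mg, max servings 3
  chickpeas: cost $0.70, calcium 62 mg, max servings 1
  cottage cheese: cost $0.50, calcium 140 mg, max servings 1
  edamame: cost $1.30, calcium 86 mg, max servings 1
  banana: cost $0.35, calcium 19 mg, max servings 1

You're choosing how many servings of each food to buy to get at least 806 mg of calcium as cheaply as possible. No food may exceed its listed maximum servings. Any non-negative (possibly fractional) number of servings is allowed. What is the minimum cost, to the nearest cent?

Cost per mg of calcium: spinach $0.0031, cottage cheese $0.0036, chickpeas $0.0113, edamame $0.0151, banana $0.0184.
Take 3 servings of spinach: +540.0 mg calcium for $1.65 (total $1.65, still need 266.0 mg).
Take 1 serving of cottage cheese: +140.0 mg calcium for $0.50 (total $2.15, still need 126.0 mg).
Take 1 serving of chickpeas: +62.0 mg calcium for $0.70 (total $2.85, still need 64.0 mg).
Take 0.7442 servings of edamame: +64.0 mg calcium for $0.97 (total $3.82, still need 0.0 mg).
Greedy by cheapest-per-mg is optimal for a single linear constraint, so the minimum cost is $3.82.

$3.82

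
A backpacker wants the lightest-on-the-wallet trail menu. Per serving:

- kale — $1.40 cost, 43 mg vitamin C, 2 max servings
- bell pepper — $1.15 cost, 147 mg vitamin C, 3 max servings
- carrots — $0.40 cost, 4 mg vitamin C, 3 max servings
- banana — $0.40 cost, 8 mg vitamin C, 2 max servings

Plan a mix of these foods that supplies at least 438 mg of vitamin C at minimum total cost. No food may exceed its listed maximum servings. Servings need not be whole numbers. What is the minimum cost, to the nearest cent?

Cost per mg of vitamin C: bell pepper $0.0078, kale $0.0326, banana $0.0500, carrots $0.1000.
Take 2.98 servings of bell pepper: +438.0 mg vitamin C for $3.43 (total $3.43, still need 0.0 mg).
Filling from the cheapest source first is optimal under one linear minimum: $3.43.

$3.43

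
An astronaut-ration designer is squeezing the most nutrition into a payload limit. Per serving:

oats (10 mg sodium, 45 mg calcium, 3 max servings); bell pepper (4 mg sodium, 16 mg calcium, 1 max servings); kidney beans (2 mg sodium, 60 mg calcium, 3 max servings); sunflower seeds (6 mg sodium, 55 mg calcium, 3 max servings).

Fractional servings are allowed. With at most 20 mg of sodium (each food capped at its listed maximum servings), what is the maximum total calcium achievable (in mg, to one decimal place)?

Calcium per mg sodium: kidney beans 30, sunflower seeds 9.167, oats 4.5, bell pepper 4.
Take 3 servings of kidney beans: uses 6 mg sodium, +180.0 mg calcium (running total 180.0 mg).
Take 2.333 servings of sunflower seeds: uses 14 mg sodium, +128.3 mg calcium (running total 308.3 mg).
Greedy by best ratio exhausts the sodium allowance optimally: 308.3 mg.

308.3 mg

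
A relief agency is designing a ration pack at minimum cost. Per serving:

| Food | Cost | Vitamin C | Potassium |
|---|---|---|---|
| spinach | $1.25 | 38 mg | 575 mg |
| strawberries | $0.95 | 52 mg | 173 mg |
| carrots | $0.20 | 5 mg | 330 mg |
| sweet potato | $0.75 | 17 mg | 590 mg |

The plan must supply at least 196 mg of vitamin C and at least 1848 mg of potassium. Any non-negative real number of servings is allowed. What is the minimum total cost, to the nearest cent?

Check every corner: each single food scaled to meet both minima, and each pair solved so both constraints bind.
spinach only: max(196/38, 1848/575) = 5.158 servings → $6.45.
strawberries only: max(196/52, 1848/173) = 10.68 servings → $10.15.
carrots only: max(196/5, 1848/330) = 39.2 servings → $7.84.
sweet potato only: max(196/17, 1848/590) = 11.53 servings → $8.65.
spinach + strawberries with both tight: 2.666 servings and 1.821 servings → $5.06.
spinach + carrots with both targets exact would need a negative amount; discard.
spinach + sweet potato: intersection lies outside the first quadrant.
strawberries + carrots with both tight: 3.402 servings and 3.816 servings → $4.00.
strawberries + sweet potato with both tight: 3.036 servings and 2.242 servings → $4.57.
carrots + sweet potato: intersection lies outside the first quadrant.
Cheapest feasible corner: $4.00.

$4.00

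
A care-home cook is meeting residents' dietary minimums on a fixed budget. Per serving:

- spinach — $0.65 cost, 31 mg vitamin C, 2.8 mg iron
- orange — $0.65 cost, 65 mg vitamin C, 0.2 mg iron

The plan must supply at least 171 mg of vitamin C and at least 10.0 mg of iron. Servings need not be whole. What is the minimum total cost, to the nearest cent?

A basic optimal solution has at most two foods positive. Try each food alone and each pair with both targets met exactly.
spinach only: max(171/31, 10.0/2.8) = 5.516 servings → $3.59.
orange only: max(171/65, 10.0/0.2) = 50 servings → $32.50.
spinach + orange with both tight: 3.503 servings and 0.9602 servings → $2.90.
The minimum over all feasible corners is $2.90.

$2.90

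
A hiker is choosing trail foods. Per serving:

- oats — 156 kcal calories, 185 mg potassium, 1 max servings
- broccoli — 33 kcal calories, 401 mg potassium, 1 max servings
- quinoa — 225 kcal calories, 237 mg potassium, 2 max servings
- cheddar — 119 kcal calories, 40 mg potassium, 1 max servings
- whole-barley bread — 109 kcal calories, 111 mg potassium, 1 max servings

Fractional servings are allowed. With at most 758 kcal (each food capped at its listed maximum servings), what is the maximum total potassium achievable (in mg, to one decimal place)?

1174.4 mg

Potassium per kcal: broccoli 12.15, oats 1.186, quinoa 1.053, whole-barley bread 1.018, cheddar 0.3361.
Take 1 serving of broccoli: uses 33 kcal, +401.0 mg potassium (running total 401.0 mg).
Take 1 serving of oats: uses 156 kcal, +185.0 mg potassium (running total 586.0 mg).
Take 2 servings of quinoa: uses 450 kcal, +474.0 mg potassium (running total 1060.0 mg).
Take 1 serving of whole-barley bread: uses 109 kcal, +111.0 mg potassium (running total 1171.0 mg).
Take 0.08403 servings of cheddar: uses 10 kcal, +3.4 mg potassium (running total 1174.4 mg).
Greedy by best ratio exhausts the calories allowance optimally: 1174.4 mg.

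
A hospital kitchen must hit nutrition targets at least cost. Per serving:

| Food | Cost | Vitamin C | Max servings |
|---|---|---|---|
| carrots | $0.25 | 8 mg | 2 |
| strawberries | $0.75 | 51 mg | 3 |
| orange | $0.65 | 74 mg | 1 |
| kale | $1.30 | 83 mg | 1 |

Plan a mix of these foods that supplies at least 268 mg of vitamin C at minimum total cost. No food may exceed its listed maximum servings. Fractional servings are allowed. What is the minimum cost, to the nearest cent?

$3.54

Cost per mg of vitamin C: orange $0.0088, strawberries $0.0147, kale $0.0157, carrots $0.0312.
Take 1 serving of orange: +74.0 mg vitamin C for $0.65 (total $0.65, still need 194.0 mg).
Take 3 servings of strawberries: +153.0 mg vitamin C for $2.25 (total $2.90, still need 41.0 mg).
Take 0.494 servings of kale: +41.0 mg vitamin C for $0.64 (total $3.54, still need 0.0 mg).
Filling from the cheapest source first is optimal under one linear minimum: $3.54.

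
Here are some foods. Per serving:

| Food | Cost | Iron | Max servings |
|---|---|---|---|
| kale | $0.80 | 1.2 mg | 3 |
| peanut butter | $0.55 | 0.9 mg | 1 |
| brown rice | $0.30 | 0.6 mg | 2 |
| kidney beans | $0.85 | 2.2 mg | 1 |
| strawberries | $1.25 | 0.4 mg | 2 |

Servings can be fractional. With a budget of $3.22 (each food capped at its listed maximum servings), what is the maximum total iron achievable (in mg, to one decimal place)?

6.1 mg

Iron per dollar: kidney beans 2.588, brown rice 2, peanut butter 1.636, kale 1.5, strawberries 0.32.
Take 1 serving of kidney beans: spends $0.85, +2.2 mg iron (running total 2.2 mg).
Take 2 servings of brown rice: spends $0.60, +1.2 mg iron (running total 3.4 mg).
Take 1 serving of peanut butter: spends $0.55, +0.9 mg iron (running total 4.3 mg).
Take 1.525 servings of kale: spends $1.22, +1.8 mg iron (running total 6.1 mg).
Greedy by best ratio exhausts the cost allowance optimally: 6.1 mg.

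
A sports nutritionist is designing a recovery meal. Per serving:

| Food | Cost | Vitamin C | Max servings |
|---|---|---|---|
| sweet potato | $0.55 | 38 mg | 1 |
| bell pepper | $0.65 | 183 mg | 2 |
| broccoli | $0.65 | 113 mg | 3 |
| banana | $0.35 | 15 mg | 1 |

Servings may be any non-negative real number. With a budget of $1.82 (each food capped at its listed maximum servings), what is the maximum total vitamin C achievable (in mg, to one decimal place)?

456.4 mg

Vitamin C per dollar: bell pepper 281.5, broccoli 173.8, sweet potato 69.09, banana 42.86.
Take 2 servings of bell pepper: spends $1.30, +366.0 mg vitamin C (running total 366.0 mg).
Take 0.8 servings of broccoli: spends $0.52, +90.4 mg vitamin C (running total 456.4 mg).
Greedy by best ratio exhausts the cost allowance optimally: 456.4 mg.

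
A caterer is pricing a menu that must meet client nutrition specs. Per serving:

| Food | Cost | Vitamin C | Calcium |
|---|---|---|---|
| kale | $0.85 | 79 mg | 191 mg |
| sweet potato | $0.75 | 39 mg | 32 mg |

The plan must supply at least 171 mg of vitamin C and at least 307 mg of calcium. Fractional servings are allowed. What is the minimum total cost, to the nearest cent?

Minimising a linear cost over {vitamin C ≥ 171, calcium ≥ 307, servings ≥ 0} — the optimum is at a vertex, using one or two foods.
kale only: max(171/79, 307/191) = 2.165 servings → $1.84.
sweet potato only: max(171/39, 307/32) = 9.594 servings → $7.20.
kale + sweet potato with both tight: 1.321 servings and 1.709 servings → $2.40.
So the least-cost plan costs $1.84.

$1.84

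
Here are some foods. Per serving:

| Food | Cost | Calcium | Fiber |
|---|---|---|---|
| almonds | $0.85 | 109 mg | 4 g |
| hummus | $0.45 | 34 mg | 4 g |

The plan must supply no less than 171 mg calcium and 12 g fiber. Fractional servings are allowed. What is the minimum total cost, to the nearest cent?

A basic optimal solution has at most two foods positive. Try each food alone and each pair with both targets met exactly.
almonds only: max(171/109, 12/4) = 3 servings → $2.55.
hummus only: max(171/34, 12/4) = 5.029 servings → $2.26.
almonds + hummus with both tight: 0.92 servings and 2.08 servings → $1.72.
Cheapest feasible corner: $1.72.

$1.72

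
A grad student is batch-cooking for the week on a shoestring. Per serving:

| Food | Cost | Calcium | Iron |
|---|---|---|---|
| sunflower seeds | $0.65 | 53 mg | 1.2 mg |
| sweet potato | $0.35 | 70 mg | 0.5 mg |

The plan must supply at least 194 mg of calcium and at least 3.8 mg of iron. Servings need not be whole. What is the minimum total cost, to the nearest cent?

$2.10

A basic optimal solution has at most two foods positive. Try each food alone and each pair with both targets met exactly.
sunflower seeds only: max(194/53, 3.8/1.2) = 3.66 servings → $2.38.
sweet potato only: max(194/70, 3.8/0.5) = 7.6 servings → $2.66.
sunflower seeds + sweet potato with both tight: 2.939 servings and 0.5461 servings → $2.10.
So the least-cost plan costs $2.10.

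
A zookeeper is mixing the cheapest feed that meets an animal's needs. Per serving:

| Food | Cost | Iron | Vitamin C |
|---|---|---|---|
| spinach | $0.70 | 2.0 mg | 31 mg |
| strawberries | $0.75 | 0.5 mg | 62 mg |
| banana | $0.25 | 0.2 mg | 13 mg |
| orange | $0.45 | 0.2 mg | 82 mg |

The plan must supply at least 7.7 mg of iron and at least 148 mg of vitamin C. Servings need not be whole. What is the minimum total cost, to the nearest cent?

For a min-cost LP with two ≥-constraints, a basic feasible solution has at most two positive variables.
spinach only: max(7.7/2.0, 148/31) = 4.774 servings → $3.34.
strawberries only: max(7.7/0.5, 148/62) = 15.4 servings → $11.55.
banana only: max(7.7/0.2, 148/13) = 38.5 servings → $9.62.
orange only: max(7.7/0.2, 148/82) = 38.5 servings → $17.32.
spinach + strawberries with both tight: 3.718 servings and 0.5281 servings → $3.00.
spinach + banana with both tight: 3.561 servings and 2.894 servings → $3.22.
spinach + orange with both tight: 3.814 servings and 0.3631 servings → $2.83.
strawberries + banana with both targets exact would need a negative amount; discard.
strawberries + orange: intersection lies outside the first quadrant.
banana + orange: intersection lies outside the first quadrant.
Cheapest feasible corner: $2.83.

$2.83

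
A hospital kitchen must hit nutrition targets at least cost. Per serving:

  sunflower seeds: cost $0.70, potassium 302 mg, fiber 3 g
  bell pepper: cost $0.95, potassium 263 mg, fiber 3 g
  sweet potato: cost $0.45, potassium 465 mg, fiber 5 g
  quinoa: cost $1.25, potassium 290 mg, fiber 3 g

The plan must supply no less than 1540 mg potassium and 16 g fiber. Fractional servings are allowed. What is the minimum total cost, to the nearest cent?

$1.49

Two binding constraints pin down two serving amounts, so the optimal mix uses at most two foods. The candidates are each food alone (scaled to the tighter of potassium/fiber) and each pair with both constraints tight.
sunflower seeds only: max(1540/302, 16/3) = 5.333 servings → $3.73.
bell pepper only: max(1540/263, 16/3) = 5.856 servings → $5.56.
sweet potato only: max(1540/465, 16/5) = 3.312 servings → $1.49.
quinoa only: max(1540/290, 16/3) = 5.333 servings → $6.67.
sunflower seeds + bell pepper with both tight: 3.521 servings and 1.812 servings → $4.19.
sunflower seeds + sweet potato with both tight: 2.261 servings and 1.843 servings → $2.41.
sunflower seeds + quinoa: intersection lies outside the first quadrant.
bell pepper + sweet potato: the both-tight solution has a negative serving — not a feasible corner.
bell pepper + quinoa with both tight: 0.2469 servings and 5.086 servings → $6.59.
sweet potato + quinoa with both tight: 0.3636 servings and 4.727 servings → $6.07.
The minimum over all feasible corners is $1.49.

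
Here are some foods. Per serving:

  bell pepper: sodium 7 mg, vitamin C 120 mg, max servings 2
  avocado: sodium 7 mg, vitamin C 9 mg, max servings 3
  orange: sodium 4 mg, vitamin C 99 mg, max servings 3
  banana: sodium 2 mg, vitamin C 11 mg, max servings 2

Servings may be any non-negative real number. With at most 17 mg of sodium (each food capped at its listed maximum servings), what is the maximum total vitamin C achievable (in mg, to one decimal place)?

382.7 mg

Vitamin C per mg sodium: orange 24.75, bell pepper 17.14, banana 5.5, avocado 1.286.
Take 3 servings of orange: uses 12 mg sodium, +297.0 mg vitamin C (running total 297.0 mg).
Take 0.7143 servings of bell pepper: uses 5 mg sodium, +85.7 mg vitamin C (running total 382.7 mg).
Filling greedily by vitamin C-per-mg sodium is optimal for one linear limit, giving 382.7 mg.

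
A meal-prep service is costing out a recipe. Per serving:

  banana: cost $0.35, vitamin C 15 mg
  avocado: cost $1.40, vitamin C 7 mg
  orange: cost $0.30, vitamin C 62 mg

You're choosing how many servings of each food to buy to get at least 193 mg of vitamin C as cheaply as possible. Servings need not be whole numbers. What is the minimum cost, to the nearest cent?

Cost per mg of vitamin C: orange $0.0048, banana $0.0233, avocado $0.2000.
With no serving limits, use only orange: 193 mg / 62 mg = 3.113 servings × $0.30 = $0.93.

$0.93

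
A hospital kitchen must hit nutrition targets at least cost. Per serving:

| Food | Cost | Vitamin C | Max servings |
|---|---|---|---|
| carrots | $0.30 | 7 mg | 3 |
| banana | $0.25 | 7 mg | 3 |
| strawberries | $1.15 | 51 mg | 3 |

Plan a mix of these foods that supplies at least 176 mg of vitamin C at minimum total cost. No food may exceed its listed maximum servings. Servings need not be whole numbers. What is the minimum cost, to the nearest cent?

$4.29

Cost per mg of vitamin C: strawberries $0.0225, banana $0.0357, carrots $0.0429.
Take 3 servings of strawberries: +153.0 mg vitamin C for $3.45 (total $3.45, still need 23.0 mg).
Take 3 servings of banana: +21.0 mg vitamin C for $0.75 (total $4.20, still need 2.0 mg).
Take 0.2857 servings of carrots: +2.0 mg vitamin C for $0.09 (total $4.29, still need 0.0 mg).
Filling from the cheapest source first is optimal under one linear minimum: $4.29.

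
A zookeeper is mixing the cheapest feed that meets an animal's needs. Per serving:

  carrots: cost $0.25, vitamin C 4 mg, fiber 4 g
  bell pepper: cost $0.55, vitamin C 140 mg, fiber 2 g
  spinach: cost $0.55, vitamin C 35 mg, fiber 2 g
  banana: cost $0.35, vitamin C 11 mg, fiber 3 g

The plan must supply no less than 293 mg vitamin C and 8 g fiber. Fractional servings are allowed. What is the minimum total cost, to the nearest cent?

carrots only: max(293/4, 8/4) = 73.25 servings → $18.31.
bell pepper only: max(293/140, 8/2) = 4 servings → $2.20.
spinach only: max(293/35, 8/2) = 8.371 servings → $4.60.
banana only: max(293/11, 8/3) = 26.64 servings → $9.32.
carrots + bell pepper with both tight: 0.9674 servings and 2.065 servings → $1.38.
carrots + spinach: the both-tight solution has a negative serving — not a feasible corner.
carrots + banana with both targets exact would need a negative amount; discard.
bell pepper + spinach with both tight: 1.457 servings and 2.543 servings → $2.20.
bell pepper + banana with both tight: 1.987 servings and 1.342 servings → $1.56.
spinach + banana: the both-tight solution has a negative serving — not a feasible corner.
The minimum over all feasible corners is $1.38.

$1.38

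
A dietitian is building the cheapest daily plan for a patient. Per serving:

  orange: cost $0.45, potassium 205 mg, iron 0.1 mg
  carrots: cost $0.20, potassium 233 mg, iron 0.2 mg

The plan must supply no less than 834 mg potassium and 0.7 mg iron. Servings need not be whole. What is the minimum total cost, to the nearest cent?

$0.72

With two linear requirements the optimum uses one or two foods; enumerate the corners.
orange only: max(834/205, 0.7/0.1) = 7 servings → $3.15.
carrots only: max(834/233, 0.7/0.2) = 3.579 servings → $0.72.
orange + carrots with both tight: 0.209 servings and 3.395 servings → $0.77.
Cheapest feasible corner: $0.72.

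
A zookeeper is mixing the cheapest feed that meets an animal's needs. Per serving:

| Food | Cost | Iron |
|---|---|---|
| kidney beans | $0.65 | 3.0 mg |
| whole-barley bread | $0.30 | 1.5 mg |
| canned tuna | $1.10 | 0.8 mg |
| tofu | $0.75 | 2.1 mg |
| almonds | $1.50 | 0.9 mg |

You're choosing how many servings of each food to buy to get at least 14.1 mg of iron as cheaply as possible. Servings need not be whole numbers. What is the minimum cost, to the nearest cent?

$2.82

Cost per mg of iron: whole-barley bread $0.2000, kidney beans $0.2167, tofu $0.3571, canned tuna $1.3750, almonds $1.6667.
With no serving limits, use only whole-barley bread: 14.1 mg / 1.5 mg = 9.4 servings × $0.30 = $2.82.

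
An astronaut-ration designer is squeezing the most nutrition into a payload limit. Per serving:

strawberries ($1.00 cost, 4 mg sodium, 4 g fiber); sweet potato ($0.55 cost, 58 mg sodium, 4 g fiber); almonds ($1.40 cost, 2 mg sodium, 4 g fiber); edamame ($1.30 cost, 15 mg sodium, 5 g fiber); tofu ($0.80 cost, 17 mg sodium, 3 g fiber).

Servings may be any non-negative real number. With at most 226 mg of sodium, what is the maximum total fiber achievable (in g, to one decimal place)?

452.0 g

Fiber per mg sodium: almonds 2, strawberries 1, edamame 0.3333, tofu 0.1765, sweet potato 0.06897.
With no serving limits, spend the whole sodium allowance on almonds: 226 mg / 2 mg × 4 g = 452.0 g.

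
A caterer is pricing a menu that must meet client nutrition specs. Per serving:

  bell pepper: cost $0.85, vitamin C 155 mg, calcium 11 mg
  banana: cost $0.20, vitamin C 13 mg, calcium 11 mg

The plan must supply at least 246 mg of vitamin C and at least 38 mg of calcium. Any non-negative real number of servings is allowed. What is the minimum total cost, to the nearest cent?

$1.61

bell pepper only: max(246/155, 38/11) = 3.455 servings → $2.94.
banana only: max(246/13, 38/11) = 18.92 servings → $3.78.
bell pepper + banana with both tight: 1.416 servings and 2.038 servings → $1.61.
So the least-cost plan costs $1.61.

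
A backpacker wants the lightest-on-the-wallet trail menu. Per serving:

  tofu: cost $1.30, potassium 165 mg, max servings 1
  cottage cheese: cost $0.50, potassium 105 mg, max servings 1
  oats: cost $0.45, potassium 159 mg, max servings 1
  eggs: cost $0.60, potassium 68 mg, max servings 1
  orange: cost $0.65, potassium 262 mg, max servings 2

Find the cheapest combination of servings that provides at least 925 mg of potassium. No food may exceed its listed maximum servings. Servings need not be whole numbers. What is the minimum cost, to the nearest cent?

Cost per mg of potassium: orange $0.0025, oats $0.0028, cottage cheese $0.0048, tofu $0.0079, eggs $0.0088.
Take 2 servings of orange: +524.0 mg potassium for $1.30 (total $1.30, still need 401.0 mg).
Take 1 serving of oats: +159.0 mg potassium for $0.45 (total $1.75, still need 242.0 mg).
Take 1 serving of cottage cheese: +105.0 mg potassium for $0.50 (total $2.25, still need 137.0 mg).
Take 0.8303 servings of tofu: +137.0 mg potassium for $1.08 (total $3.33, still need 0.0 mg).
Filling from the cheapest source first is optimal under one linear minimum: $3.33.

$3.33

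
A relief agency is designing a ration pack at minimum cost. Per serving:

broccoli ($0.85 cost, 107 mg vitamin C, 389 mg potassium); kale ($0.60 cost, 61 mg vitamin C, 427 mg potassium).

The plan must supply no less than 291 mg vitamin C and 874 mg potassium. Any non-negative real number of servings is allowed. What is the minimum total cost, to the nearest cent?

$2.31

broccoli only: max(291/107, 874/389) = 2.72 servings → $2.31.
kale only: max(291/61, 874/427) = 4.77 servings → $2.86.
broccoli + kale with both targets exact would need a negative amount; discard.
So the least-cost plan costs $2.31.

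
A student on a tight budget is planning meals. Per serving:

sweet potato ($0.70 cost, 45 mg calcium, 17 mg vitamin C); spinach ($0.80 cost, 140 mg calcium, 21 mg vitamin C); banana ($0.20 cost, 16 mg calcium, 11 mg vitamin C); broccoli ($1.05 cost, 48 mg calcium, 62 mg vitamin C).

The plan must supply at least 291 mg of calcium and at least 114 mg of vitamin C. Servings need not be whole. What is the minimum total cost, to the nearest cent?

The cheapest plan sits at a corner of the feasible region — with two constraints it uses at most two foods.
sweet potato only: max(291/45, 114/17) = 6.706 servings → $4.69.
spinach only: max(291/140, 114/21) = 5.429 servings → $4.34.
banana only: max(291/16, 114/11) = 18.19 servings → $3.64.
broccoli only: max(291/48, 114/62) = 6.062 servings → $6.37.
sweet potato + spinach: the both-tight solution has a negative serving — not a feasible corner.
sweet potato + banana with both tight: 6.175 servings and 0.8206 servings → $4.49.
sweet potato + broccoli with both tight: 6.368 servings and 0.09271 servings → $4.55.
spinach + banana with both tight: 1.144 servings and 8.18 servings → $2.55.
spinach + broccoli with both tight: 1.638 servings and 1.284 servings → $2.66.
banana + broccoli: intersection lies outside the first quadrant.
Cheapest feasible corner: $2.55.

$2.55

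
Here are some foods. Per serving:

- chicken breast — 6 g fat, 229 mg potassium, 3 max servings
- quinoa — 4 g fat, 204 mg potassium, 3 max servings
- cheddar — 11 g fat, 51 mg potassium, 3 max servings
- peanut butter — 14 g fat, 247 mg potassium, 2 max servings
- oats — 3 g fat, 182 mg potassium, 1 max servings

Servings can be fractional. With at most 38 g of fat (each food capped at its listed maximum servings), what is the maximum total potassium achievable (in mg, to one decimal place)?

Potassium per g fat: oats 60.67, quinoa 51, chicken breast 38.17, peanut butter 17.64, cheddar 4.636.
Take 1 serving of oats: uses 3 g fat, +182.0 mg potassium (running total 182.0 mg).
Take 3 servings of quinoa: uses 12 g fat, +612.0 mg potassium (running total 794.0 mg).
Take 3 servings of chicken breast: uses 18 g fat, +687.0 mg potassium (running total 1481.0 mg).
Take 0.3571 servings of peanut butter: uses 5 g fat, +88.2 mg potassium (running total 1569.2 mg).
Filling greedily by potassium-per-g fat is optimal for one linear limit, giving 1569.2 mg.

1569.2 mg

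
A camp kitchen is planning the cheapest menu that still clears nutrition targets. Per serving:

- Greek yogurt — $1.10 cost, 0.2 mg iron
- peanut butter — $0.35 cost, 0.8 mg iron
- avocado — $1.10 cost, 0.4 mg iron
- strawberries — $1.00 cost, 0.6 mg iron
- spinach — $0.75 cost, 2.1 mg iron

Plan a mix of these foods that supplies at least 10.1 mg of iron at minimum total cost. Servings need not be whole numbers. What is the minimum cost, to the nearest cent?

$3.61

Cost per mg of iron: spinach $0.3571, peanut butter $0.4375, strawberries $1.6667, avocado $2.7500, Greek yogurt $5.5000.
With no serving limits, use only spinach: 10.1 mg / 2.1 mg = 4.81 servings × $0.75 = $3.61.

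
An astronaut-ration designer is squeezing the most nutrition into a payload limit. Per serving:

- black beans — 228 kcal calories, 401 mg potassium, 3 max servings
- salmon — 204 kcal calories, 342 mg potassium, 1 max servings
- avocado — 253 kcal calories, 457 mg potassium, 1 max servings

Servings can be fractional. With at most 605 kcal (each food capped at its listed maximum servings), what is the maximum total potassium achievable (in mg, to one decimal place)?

Potassium per kcal: avocado 1.806, black beans 1.759, salmon 1.676.
Take 1 serving of avocado: uses 253 kcal, +457.0 mg potassium (running total 457.0 mg).
Take 1.544 servings of black beans: uses 352 kcal, +619.1 mg potassium (running total 1076.1 mg).
Greedy by best ratio exhausts the calories allowance optimally: 1076.1 mg.

1076.1 mg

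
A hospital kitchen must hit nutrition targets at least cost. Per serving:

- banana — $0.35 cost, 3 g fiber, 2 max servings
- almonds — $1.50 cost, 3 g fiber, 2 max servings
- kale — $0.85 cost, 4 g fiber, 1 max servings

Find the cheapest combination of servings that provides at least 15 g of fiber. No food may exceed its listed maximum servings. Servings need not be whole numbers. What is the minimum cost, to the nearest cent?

Cost per g of fiber: banana $0.1167, kale $0.2125, almonds $0.5000.
Take 2 servings of banana: +6.0 g fiber for $0.70 (total $0.70, still need 9.0 g).
Take 1 serving of kale: +4.0 g fiber for $0.85 (total $1.55, still need 5.0 g).
Take 1.667 servings of almonds: +5.0 g fiber for $2.50 (total $4.05, still need 0.0 g).
Filling from the cheapest source first is optimal under one linear minimum: $4.05.

$4.05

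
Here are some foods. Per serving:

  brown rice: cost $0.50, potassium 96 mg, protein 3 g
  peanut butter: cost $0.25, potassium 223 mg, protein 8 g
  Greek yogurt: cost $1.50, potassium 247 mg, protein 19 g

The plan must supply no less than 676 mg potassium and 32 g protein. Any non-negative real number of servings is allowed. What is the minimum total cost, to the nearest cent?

The cheapest plan sits at a corner of the feasible region — with two constraints it uses at most two foods.
brown rice only: max(676/96, 32/3) = 10.67 servings → $5.33.
peanut butter only: max(676/223, 32/8) = 4 servings → $1.00.
Greek yogurt only: max(676/247, 32/19) = 2.737 servings → $4.11.
brown rice + peanut butter: intersection lies outside the first quadrant.
brown rice + Greek yogurt with both tight: 4.561 servings and 0.964 servings → $3.73.
peanut butter + Greek yogurt with both tight: 2.185 servings and 0.7643 servings → $1.69.
The minimum over all feasible corners is $1.00.

$1.00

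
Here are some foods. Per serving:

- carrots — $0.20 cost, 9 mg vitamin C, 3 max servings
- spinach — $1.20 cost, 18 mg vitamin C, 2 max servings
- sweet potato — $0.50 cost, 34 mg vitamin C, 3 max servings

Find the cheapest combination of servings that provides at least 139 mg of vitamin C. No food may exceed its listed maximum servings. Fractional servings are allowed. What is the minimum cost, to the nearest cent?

$2.77

Cost per mg of vitamin C: sweet potato $0.0147, carrots $0.0222, spinach $0.0667.
Take 3 servings of sweet potato: +102.0 mg vitamin C for $1.50 (total $1.50, still need 37.0 mg).
Take 3 servings of carrots: +27.0 mg vitamin C for $0.60 (total $2.10, still need 10.0 mg).
Take 0.5556 servings of spinach: +10.0 mg vitamin C for $0.67 (total $2.77, still need 0.0 mg).
Filling from the cheapest source first is optimal under one linear minimum: $2.77.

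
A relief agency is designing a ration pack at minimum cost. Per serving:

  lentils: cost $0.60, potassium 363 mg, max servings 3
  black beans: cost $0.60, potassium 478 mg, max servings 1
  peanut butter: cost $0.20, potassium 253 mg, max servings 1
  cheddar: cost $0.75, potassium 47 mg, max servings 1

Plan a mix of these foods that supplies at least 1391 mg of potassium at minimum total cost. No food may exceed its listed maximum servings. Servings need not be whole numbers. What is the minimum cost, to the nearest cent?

Cost per mg of potassium: peanut butter $0.0008, black beans $0.0013, lentils $0.0017, cheddar $0.0160.
Take 1 serving of peanut butter: +253.0 mg potassium for $0.20 (total $0.20, still need 1138.0 mg).
Take 1 serving of black beans: +478.0 mg potassium for $0.60 (total $0.80, still need 660.0 mg).
Take 1.818 servings of lentils: +660.0 mg potassium for $1.09 (total $1.89, still need 0.0 mg).
Greedy by cheapest-per-mg is optimal for a single linear constraint, so the minimum cost is $1.89.

$1.89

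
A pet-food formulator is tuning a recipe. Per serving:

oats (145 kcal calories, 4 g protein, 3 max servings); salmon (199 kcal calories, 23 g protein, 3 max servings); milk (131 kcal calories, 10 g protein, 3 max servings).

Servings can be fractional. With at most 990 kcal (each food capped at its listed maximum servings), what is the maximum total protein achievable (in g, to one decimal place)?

Protein per kcal: salmon 0.1156, milk 0.07634, oats 0.02759.
Take 3 servings of salmon: uses 597 kcal, +69.0 g protein (running total 69.0 g).
Take 3 servings of milk: uses 393 kcal, +30.0 g protein (running total 99.0 g).
Greedy by best ratio exhausts the calories allowance optimally: 99.0 g.

99.0 g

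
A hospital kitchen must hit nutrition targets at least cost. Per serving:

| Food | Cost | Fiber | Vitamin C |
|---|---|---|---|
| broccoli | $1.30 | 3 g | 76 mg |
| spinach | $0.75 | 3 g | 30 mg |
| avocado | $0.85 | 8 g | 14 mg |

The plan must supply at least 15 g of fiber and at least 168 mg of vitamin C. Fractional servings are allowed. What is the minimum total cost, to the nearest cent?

Check every corner: each single food scaled to meet both minima, and each pair solved so both constraints bind.
broccoli only: max(15/3, 168/76) = 5 servings → $6.50.
spinach only: max(15/3, 168/30) = 5.6 servings → $4.20.
avocado only: max(15/8, 168/14) = 12 servings → $10.20.
broccoli + spinach with both tight: 0.3913 servings and 4.609 servings → $3.97.
broccoli + avocado with both tight: 2.004 servings and 1.124 servings → $3.56.
spinach + avocado: intersection lies outside the first quadrant.
The minimum over all feasible corners is $3.56.

$3.56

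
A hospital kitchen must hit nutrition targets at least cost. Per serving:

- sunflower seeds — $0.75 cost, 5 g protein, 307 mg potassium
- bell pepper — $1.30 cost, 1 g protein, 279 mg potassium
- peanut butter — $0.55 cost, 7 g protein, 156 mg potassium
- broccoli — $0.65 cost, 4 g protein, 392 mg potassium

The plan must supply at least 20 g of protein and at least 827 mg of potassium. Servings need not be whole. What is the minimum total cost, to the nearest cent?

An LP optimum is at a vertex; with two nutrient constraints at most two foods are used. Check each candidate.
sunflower seeds only: max(20/5, 827/307) = 4 servings → $3.00.
bell pepper only: max(20/1, 827/279) = 20 servings → $26.00.
peanut butter only: max(20/7, 827/156) = 5.301 servings → $2.92.
broccoli only: max(20/4, 827/392) = 5 servings → $3.25.
sunflower seeds + bell pepper with both targets exact would need a negative amount; discard.
sunflower seeds + peanut butter with both tight: 1.95 servings and 1.465 servings → $2.27.
sunflower seeds + broccoli: the both-tight solution has a negative serving — not a feasible corner.
bell pepper + peanut butter with both tight: 1.485 servings and 2.645 servings → $3.39.
bell pepper + broccoli: intersection lies outside the first quadrant.
peanut butter + broccoli with both tight: 2.138 servings and 1.259 servings → $1.99.
Cheapest feasible corner: $1.99.

$1.99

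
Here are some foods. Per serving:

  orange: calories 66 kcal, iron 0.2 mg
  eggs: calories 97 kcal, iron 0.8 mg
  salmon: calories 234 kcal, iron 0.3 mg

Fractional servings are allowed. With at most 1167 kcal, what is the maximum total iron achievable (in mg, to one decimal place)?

9.6 mg

Iron per kcal: eggs 0.008247, orange 0.00303, salmon 0.001282.
With no serving limits, spend the whole calories allowance on eggs: 1167 kcal / 97 kcal × 0.8 mg = 9.6 mg.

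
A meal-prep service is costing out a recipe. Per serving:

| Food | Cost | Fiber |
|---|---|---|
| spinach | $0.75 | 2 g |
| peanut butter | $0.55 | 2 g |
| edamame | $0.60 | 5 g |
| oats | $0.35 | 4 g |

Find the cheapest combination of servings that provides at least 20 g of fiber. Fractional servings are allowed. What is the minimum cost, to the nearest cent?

$1.75

Cost per g of fiber: oats $0.0875, edamame $0.1200, peanut butter $0.2750, spinach $0.3750.
With no serving limits, use only oats: 20 g / 4 g = 5 servings × $0.35 = $1.75.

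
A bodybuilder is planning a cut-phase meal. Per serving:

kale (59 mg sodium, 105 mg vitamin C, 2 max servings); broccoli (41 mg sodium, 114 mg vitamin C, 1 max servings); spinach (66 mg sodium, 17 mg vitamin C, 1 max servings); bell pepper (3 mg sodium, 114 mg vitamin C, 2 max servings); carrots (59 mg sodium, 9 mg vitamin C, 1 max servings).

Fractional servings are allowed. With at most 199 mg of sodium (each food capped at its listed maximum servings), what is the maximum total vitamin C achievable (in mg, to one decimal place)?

560.8 mg

Vitamin C per mg sodium: bell pepper 38, broccoli 2.78, kale 1.78, spinach 0.2576, carrots 0.1525.
Take 2 servings of bell pepper: uses 6 mg sodium, +228.0 mg vitamin C (running total 228.0 mg).
Take 1 serving of broccoli: uses 41 mg sodium, +114.0 mg vitamin C (running total 342.0 mg).
Take 2 servings of kale: uses 118 mg sodium, +210.0 mg vitamin C (running total 552.0 mg).
Take 0.5152 servings of spinach: uses 34 mg sodium, +8.8 mg vitamin C (running total 560.8 mg).
Greedy by best ratio exhausts the sodium allowance optimally: 560.8 mg.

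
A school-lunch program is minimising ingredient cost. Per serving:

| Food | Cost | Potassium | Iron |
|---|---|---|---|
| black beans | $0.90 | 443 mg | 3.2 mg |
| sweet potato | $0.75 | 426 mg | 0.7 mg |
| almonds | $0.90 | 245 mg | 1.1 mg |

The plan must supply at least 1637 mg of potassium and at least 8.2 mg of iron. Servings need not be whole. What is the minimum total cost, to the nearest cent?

For a min-cost LP with two ≥-constraints, a basic feasible solution has at most two positive variables.
black beans only: max(1637/443, 8.2/3.2) = 3.695 servings → $3.33.
sweet potato only: max(1637/426, 8.2/0.7) = 11.71 servings → $8.79.
almonds only: max(1637/245, 8.2/1.1) = 7.455 servings → $6.71.
black beans + sweet potato with both tight: 2.229 servings and 1.525 servings → $3.15.
black beans + almonds with both tight: 0.7021 servings and 5.412 servings → $5.50.
sweet potato + almonds with both targets exact would need a negative amount; discard.
The minimum over all feasible corners is $3.15.

$3.15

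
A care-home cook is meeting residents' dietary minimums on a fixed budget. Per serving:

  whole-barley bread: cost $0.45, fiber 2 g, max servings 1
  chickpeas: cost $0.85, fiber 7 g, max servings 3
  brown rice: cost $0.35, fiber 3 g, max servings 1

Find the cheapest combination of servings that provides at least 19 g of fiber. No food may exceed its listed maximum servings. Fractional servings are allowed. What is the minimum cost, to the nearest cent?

$2.29

Cost per g of fiber: brown rice $0.1167, chickpeas $0.1214, whole-barley bread $0.2250.
Take 1 serving of brown rice: +3.0 g fiber for $0.35 (total $0.35, still need 16.0 g).
Take 2.286 servings of chickpeas: +16.0 g fiber for $1.94 (total $2.29, still need 0.0 g).
Filling from the cheapest source first is optimal under one linear minimum: $2.29.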